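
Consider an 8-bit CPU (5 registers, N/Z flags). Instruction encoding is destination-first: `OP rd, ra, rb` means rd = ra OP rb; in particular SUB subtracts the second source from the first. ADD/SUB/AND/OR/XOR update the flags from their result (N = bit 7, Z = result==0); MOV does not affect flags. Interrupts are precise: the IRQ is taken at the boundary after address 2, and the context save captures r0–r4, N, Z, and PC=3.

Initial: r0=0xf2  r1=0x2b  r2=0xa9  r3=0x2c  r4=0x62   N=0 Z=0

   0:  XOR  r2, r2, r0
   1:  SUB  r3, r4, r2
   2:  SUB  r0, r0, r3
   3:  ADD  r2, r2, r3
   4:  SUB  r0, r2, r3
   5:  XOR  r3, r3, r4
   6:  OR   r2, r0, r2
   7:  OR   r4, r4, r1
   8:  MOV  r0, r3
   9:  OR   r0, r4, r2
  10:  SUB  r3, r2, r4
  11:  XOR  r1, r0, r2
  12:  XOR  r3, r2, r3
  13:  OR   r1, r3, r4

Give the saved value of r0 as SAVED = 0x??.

after  0: r0=0xf2 r1=0x2b r2=0x5b r3=0x2c r4=0x62  N=0 Z=0
after  1: r0=0xf2 r1=0x2b r2=0x5b r3=0x07 r4=0x62  N=0 Z=0
after  2: r0=0xeb r1=0x2b r2=0x5b r3=0x07 r4=0x62  N=1 Z=0
-- IRQ taken; context saved, return-PC = 3 --

SAVED = 0xeb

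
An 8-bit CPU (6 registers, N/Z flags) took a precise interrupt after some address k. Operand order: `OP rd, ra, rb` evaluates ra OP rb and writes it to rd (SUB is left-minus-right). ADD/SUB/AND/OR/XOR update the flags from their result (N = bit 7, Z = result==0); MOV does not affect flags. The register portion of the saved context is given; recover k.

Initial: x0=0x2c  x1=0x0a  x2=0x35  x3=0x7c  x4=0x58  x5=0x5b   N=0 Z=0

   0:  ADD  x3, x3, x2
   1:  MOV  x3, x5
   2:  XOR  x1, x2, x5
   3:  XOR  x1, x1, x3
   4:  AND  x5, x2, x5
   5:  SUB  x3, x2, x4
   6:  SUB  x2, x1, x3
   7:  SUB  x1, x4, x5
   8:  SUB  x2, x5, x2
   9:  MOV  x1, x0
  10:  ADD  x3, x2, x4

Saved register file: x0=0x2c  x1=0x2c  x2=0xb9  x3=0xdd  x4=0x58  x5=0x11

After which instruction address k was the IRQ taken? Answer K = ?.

after  0: x0=0x2c x1=0x0a x2=0x35 x3=0xb1 x4=0x58 x5=0x5b  N=1 Z=0
after  1: x0=0x2c x1=0x0a x2=0x35 x3=0x5b x4=0x58 x5=0x5b  N=1 Z=0
after  2: x0=0x2c x1=0x6e x2=0x35 x3=0x5b x4=0x58 x5=0x5b  N=0 Z=0
after  3: x0=0x2c x1=0x35 x2=0x35 x3=0x5b x4=0x58 x5=0x5b  N=0 Z=0
after  4: x0=0x2c x1=0x35 x2=0x35 x3=0x5b x4=0x58 x5=0x11  N=0 Z=0
after  5: x0=0x2c x1=0x35 x2=0x35 x3=0xdd x4=0x58 x5=0x11  N=1 Z=0
after  6: x0=0x2c x1=0x35 x2=0x58 x3=0xdd x4=0x58 x5=0x11  N=0 Z=0
after  7: x0=0x2c x1=0x47 x2=0x58 x3=0xdd x4=0x58 x5=0x11  N=0 Z=0
after  8: x0=0x2c x1=0x47 x2=0xb9 x3=0xdd x4=0x58 x5=0x11  N=1 Z=0
after  9: x0=0x2c x1=0x2c x2=0xb9 x3=0xdd x4=0x58 x5=0x11  N=1 Z=0
-- IRQ taken; context saved, return-PC = 10 --

K = 9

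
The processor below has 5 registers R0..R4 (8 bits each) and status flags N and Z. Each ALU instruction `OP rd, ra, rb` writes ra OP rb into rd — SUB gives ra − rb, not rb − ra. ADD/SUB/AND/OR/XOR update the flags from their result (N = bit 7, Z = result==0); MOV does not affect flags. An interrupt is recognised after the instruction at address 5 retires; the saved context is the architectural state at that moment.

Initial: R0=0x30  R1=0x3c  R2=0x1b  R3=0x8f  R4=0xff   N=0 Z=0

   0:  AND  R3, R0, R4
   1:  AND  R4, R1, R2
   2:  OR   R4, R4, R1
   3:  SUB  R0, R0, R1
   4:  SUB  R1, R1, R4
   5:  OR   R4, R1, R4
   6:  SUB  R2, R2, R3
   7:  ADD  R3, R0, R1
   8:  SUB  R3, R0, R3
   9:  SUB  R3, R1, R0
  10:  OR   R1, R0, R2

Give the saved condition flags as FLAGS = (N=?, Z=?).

after  0: R0=0x30 R1=0x3c R2=0x1b R3=0x30 R4=0xff  N=0 Z=0
after  1: R0=0x30 R1=0x3c R2=0x1b R3=0x30 R4=0x18  N=0 Z=0
after  2: R0=0x30 R1=0x3c R2=0x1b R3=0x30 R4=0x3c  N=0 Z=0
after  3: R0=0xf4 R1=0x3c R2=0x1b R3=0x30 R4=0x3c  N=1 Z=0
after  4: R0=0xf4 R1=0x00 R2=0x1b R3=0x30 R4=0x3c  N=0 Z=1
after  5: R0=0xf4 R1=0x00 R2=0x1b R3=0x30 R4=0x3c  N=0 Z=0
-- IRQ taken; context saved, return-PC = 6 --

FLAGS = (N=0, Z=0)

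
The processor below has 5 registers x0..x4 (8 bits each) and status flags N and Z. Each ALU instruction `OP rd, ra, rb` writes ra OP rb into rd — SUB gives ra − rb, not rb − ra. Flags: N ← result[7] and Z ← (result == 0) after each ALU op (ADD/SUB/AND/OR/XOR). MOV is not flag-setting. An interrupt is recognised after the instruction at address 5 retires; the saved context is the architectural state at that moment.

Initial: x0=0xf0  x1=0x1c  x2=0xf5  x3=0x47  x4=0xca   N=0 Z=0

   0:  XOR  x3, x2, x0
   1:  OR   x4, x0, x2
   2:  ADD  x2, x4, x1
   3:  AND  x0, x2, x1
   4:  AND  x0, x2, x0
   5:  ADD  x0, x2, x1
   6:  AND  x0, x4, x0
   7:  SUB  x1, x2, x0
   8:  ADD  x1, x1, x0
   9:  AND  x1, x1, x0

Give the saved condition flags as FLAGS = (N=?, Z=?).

after  0: x0=0xf0 x1=0x1c x2=0xf5 x3=0x05 x4=0xca  N=0 Z=0
after  1: x0=0xf0 x1=0x1c x2=0xf5 x3=0x05 x4=0xf5  N=1 Z=0
after  2: x0=0xf0 x1=0x1c x2=0x11 x3=0x05 x4=0xf5  N=0 Z=0
after  3: x0=0x10 x1=0x1c x2=0x11 x3=0x05 x4=0xf5  N=0 Z=0
after  4: x0=0x10 x1=0x1c x2=0x11 x3=0x05 x4=0xf5  N=0 Z=0
after  5: x0=0x2d x1=0x1c x2=0x11 x3=0x05 x4=0xf5  N=0 Z=0
-- IRQ taken; context saved, return-PC = 6 --

FLAGS = (N=0, Z=0)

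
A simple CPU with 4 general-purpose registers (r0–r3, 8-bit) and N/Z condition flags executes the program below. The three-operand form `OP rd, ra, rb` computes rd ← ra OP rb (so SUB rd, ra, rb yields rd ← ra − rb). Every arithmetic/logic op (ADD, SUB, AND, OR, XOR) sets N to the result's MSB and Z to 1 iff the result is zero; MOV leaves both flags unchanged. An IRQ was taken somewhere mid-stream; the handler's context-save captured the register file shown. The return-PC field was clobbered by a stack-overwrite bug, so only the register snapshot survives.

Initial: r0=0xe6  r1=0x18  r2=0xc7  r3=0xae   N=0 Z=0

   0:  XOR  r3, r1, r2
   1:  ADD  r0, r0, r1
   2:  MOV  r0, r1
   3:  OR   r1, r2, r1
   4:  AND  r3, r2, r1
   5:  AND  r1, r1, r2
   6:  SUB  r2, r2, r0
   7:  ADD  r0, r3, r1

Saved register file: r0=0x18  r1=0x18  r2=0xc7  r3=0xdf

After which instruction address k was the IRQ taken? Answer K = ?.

after  0: r0=0xe6 r1=0x18 r2=0xc7 r3=0xdf  N=1 Z=0
after  1: r0=0xfe r1=0x18 r2=0xc7 r3=0xdf  N=1 Z=0
after  2: r0=0x18 r1=0x18 r2=0xc7 r3=0xdf  N=1 Z=0
-- IRQ taken; context saved, return-PC = 3 --

K = 2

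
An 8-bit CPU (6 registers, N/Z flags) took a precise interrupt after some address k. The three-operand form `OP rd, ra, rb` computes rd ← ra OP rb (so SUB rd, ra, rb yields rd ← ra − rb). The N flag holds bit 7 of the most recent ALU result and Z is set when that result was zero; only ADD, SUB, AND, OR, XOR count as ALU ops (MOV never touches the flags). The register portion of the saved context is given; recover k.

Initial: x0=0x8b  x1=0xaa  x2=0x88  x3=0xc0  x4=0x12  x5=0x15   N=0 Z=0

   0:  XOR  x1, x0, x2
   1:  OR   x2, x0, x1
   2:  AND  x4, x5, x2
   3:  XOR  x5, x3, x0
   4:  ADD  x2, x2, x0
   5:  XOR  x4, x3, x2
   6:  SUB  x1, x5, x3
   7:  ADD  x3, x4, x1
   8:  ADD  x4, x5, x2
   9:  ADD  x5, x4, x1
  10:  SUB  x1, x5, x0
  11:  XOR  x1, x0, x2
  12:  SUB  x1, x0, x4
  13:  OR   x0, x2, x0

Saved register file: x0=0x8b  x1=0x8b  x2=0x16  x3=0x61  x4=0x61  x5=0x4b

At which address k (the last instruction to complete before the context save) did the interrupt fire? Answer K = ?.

after  0: x0=0x8b x1=0x03 x2=0x88 x3=0xc0 x4=0x12 x5=0x15  N=0 Z=0
after  1: x0=0x8b x1=0x03 x2=0x8b x3=0xc0 x4=0x12 x5=0x15  N=1 Z=0
after  2: x0=0x8b x1=0x03 x2=0x8b x3=0xc0 x4=0x01 x5=0x15  N=0 Z=0
after  3: x0=0x8b x1=0x03 x2=0x8b x3=0xc0 x4=0x01 x5=0x4b  N=0 Z=0
after  4: x0=0x8b x1=0x03 x2=0x16 x3=0xc0 x4=0x01 x5=0x4b  N=0 Z=0
after  5: x0=0x8b x1=0x03 x2=0x16 x3=0xc0 x4=0xd6 x5=0x4b  N=1 Z=0
after  6: x0=0x8b x1=0x8b x2=0x16 x3=0xc0 x4=0xd6 x5=0x4b  N=1 Z=0
after  7: x0=0x8b x1=0x8b x2=0x16 x3=0x61 x4=0xd6 x5=0x4b  N=0 Z=0
after  8: x0=0x8b x1=0x8b x2=0x16 x3=0x61 x4=0x61 x5=0x4b  N=0 Z=0
-- IRQ taken; context saved, return-PC = 9 --

K = 8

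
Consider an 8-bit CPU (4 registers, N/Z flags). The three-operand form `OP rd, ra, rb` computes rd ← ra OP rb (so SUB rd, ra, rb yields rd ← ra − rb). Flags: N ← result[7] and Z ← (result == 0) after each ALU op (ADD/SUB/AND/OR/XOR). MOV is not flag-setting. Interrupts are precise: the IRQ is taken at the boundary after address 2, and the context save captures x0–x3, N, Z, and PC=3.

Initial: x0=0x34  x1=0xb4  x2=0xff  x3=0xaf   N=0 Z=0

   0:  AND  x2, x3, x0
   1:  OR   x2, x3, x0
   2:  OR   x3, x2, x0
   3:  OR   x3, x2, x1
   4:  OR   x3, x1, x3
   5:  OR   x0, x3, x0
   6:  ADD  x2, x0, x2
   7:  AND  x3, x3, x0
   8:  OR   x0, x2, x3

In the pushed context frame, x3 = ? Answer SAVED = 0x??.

SAVED = 0xbf

after  0: x0=0x34 x1=0xb4 x2=0x24 x3=0xaf  N=0 Z=0
after  1: x0=0x34 x1=0xb4 x2=0xbf x3=0xaf  N=1 Z=0
after  2: x0=0x34 x1=0xb4 x2=0xbf x3=0xbf  N=1 Z=0
-- IRQ taken; context saved, return-PC = 3 --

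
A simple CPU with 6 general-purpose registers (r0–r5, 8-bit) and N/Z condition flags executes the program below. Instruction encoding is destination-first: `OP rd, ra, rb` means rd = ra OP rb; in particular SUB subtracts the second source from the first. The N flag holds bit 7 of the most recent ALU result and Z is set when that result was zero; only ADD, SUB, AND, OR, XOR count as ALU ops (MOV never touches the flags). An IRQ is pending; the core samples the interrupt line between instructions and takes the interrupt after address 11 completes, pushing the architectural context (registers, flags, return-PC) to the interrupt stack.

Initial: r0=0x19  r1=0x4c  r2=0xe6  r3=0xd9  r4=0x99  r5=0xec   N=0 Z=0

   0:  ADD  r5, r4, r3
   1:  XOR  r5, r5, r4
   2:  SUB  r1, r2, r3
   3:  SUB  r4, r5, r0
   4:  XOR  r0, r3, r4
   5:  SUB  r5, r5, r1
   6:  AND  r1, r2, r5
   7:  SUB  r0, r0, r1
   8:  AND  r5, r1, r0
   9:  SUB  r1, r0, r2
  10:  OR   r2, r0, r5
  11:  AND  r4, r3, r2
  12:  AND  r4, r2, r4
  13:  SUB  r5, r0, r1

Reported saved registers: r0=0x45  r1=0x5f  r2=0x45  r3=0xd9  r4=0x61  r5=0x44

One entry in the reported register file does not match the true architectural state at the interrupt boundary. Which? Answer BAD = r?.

after  0: r0=0x19 r1=0x4c r2=0xe6 r3=0xd9 r4=0x99 r5=0x72  N=0 Z=0
after  1: r0=0x19 r1=0x4c r2=0xe6 r3=0xd9 r4=0x99 r5=0xeb  N=1 Z=0
after  2: r0=0x19 r1=0x0d r2=0xe6 r3=0xd9 r4=0x99 r5=0xeb  N=0 Z=0
after  3: r0=0x19 r1=0x0d r2=0xe6 r3=0xd9 r4=0xd2 r5=0xeb  N=1 Z=0
after  4: r0=0x0b r1=0x0d r2=0xe6 r3=0xd9 r4=0xd2 r5=0xeb  N=0 Z=0
after  5: r0=0x0b r1=0x0d r2=0xe6 r3=0xd9 r4=0xd2 r5=0xde  N=1 Z=0
after  6: r0=0x0b r1=0xc6 r2=0xe6 r3=0xd9 r4=0xd2 r5=0xde  N=1 Z=0
after  7: r0=0x45 r1=0xc6 r2=0xe6 r3=0xd9 r4=0xd2 r5=0xde  N=0 Z=0
after  8: r0=0x45 r1=0xc6 r2=0xe6 r3=0xd9 r4=0xd2 r5=0x44  N=0 Z=0
after  9: r0=0x45 r1=0x5f r2=0xe6 r3=0xd9 r4=0xd2 r5=0x44  N=0 Z=0
after 10: r0=0x45 r1=0x5f r2=0x45 r3=0xd9 r4=0xd2 r5=0x44  N=0 Z=0
after 11: r0=0x45 r1=0x5f r2=0x45 r3=0xd9 r4=0x41 r5=0x44  N=0 Z=0
-- IRQ taken; context saved, return-PC = 12 --
mismatch: r4: reported 0x61 vs actual 0x41

BAD = r4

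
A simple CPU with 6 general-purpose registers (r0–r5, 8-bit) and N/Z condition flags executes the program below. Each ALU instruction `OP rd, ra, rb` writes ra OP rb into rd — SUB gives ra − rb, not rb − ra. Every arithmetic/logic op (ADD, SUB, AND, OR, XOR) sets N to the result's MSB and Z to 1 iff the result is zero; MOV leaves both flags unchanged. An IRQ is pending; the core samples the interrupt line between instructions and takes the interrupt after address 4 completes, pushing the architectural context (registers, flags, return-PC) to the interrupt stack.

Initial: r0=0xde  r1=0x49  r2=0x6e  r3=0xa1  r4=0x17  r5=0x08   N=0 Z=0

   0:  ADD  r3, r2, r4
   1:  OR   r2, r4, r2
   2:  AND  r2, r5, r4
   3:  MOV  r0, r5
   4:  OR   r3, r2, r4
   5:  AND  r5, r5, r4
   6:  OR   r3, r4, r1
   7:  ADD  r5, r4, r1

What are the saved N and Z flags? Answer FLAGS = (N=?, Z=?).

after  0: r0=0xde r1=0x49 r2=0x6e r3=0x85 r4=0x17 r5=0x08  N=1 Z=0
after  1: r0=0xde r1=0x49 r2=0x7f r3=0x85 r4=0x17 r5=0x08  N=0 Z=0
after  2: r0=0xde r1=0x49 r2=0x00 r3=0x85 r4=0x17 r5=0x08  N=0 Z=1
after  3: r0=0x08 r1=0x49 r2=0x00 r3=0x85 r4=0x17 r5=0x08  N=0 Z=1
after  4: r0=0x08 r1=0x49 r2=0x00 r3=0x17 r4=0x17 r5=0x08  N=0 Z=0
-- IRQ taken; context saved, return-PC = 5 --

FLAGS = (N=0, Z=0)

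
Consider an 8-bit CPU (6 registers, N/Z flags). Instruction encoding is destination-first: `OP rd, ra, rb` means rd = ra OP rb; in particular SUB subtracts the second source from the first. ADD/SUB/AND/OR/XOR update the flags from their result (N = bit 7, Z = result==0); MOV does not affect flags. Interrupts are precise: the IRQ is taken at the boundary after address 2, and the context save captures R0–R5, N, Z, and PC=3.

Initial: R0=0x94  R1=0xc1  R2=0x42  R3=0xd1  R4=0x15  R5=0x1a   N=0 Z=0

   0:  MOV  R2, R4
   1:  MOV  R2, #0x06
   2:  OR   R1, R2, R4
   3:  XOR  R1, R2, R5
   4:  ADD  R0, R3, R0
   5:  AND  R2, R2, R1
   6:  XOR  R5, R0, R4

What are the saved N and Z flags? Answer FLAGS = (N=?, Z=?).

after  0: R0=0x94 R1=0xc1 R2=0x15 R3=0xd1 R4=0x15 R5=0x1a  N=0 Z=0
after  1: R0=0x94 R1=0xc1 R2=0x06 R3=0xd1 R4=0x15 R5=0x1a  N=0 Z=0
after  2: R0=0x94 R1=0x17 R2=0x06 R3=0xd1 R4=0x15 R5=0x1a  N=0 Z=0
-- IRQ taken; context saved, return-PC = 3 --

FLAGS = (N=0, Z=0)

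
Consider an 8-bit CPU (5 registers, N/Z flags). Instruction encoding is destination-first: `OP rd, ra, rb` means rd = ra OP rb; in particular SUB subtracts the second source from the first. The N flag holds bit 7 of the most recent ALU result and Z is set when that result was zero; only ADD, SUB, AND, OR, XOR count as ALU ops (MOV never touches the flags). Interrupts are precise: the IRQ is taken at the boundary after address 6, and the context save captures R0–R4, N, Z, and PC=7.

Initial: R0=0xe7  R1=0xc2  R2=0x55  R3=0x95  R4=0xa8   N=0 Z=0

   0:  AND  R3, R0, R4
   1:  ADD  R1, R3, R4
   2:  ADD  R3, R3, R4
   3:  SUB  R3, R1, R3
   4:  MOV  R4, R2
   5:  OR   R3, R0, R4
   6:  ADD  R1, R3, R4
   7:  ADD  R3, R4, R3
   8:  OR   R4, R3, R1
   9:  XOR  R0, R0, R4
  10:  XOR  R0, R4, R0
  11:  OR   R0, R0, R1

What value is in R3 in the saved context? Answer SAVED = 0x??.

SAVED = 0xf7

after  0: R0=0xe7 R1=0xc2 R2=0x55 R3=0xa0 R4=0xa8  N=1 Z=0
after  1: R0=0xe7 R1=0x48 R2=0x55 R3=0xa0 R4=0xa8  N=0 Z=0
after  2: R0=0xe7 R1=0x48 R2=0x55 R3=0x48 R4=0xa8  N=0 Z=0
after  3: R0=0xe7 R1=0x48 R2=0x55 R3=0x00 R4=0xa8  N=0 Z=1
after  4: R0=0xe7 R1=0x48 R2=0x55 R3=0x00 R4=0x55  N=0 Z=1
after  5: R0=0xe7 R1=0x48 R2=0x55 R3=0xf7 R4=0x55  N=1 Z=0
after  6: R0=0xe7 R1=0x4c R2=0x55 R3=0xf7 R4=0x55  N=0 Z=0
-- IRQ taken; context saved, return-PC = 7 --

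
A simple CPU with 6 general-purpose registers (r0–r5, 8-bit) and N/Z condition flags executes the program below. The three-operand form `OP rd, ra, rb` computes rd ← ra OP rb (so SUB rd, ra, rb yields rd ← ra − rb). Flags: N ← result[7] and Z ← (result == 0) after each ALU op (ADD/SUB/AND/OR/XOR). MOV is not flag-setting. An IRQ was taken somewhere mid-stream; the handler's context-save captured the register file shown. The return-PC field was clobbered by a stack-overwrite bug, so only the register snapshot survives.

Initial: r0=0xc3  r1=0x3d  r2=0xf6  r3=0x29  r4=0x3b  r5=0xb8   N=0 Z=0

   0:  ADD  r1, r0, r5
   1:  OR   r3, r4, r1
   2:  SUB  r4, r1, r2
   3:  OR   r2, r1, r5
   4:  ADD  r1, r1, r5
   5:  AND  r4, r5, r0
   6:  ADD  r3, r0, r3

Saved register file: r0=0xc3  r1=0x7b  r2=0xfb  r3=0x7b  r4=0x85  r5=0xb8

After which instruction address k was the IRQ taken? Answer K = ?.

K = 3

after  0: r0=0xc3 r1=0x7b r2=0xf6 r3=0x29 r4=0x3b r5=0xb8  N=0 Z=0
after  1: r0=0xc3 r1=0x7b r2=0xf6 r3=0x7b r4=0x3b r5=0xb8  N=0 Z=0
after  2: r0=0xc3 r1=0x7b r2=0xf6 r3=0x7b r4=0x85 r5=0xb8  N=1 Z=0
after  3: r0=0xc3 r1=0x7b r2=0xfb r3=0x7b r4=0x85 r5=0xb8  N=1 Z=0
-- IRQ taken; context saved, return-PC = 4 --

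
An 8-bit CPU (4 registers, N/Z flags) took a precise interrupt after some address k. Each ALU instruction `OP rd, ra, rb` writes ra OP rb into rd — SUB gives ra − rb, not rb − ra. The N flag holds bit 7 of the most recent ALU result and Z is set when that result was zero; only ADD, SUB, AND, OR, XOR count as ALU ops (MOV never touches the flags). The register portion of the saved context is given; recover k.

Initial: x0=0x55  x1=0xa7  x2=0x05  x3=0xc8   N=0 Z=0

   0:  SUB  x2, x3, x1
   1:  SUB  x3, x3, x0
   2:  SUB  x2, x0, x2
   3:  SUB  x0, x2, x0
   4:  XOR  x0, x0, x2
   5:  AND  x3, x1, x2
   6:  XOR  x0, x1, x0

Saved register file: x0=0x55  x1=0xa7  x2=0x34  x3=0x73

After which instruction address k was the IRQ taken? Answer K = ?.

K = 2

after  0: x0=0x55 x1=0xa7 x2=0x21 x3=0xc8  N=0 Z=0
after  1: x0=0x55 x1=0xa7 x2=0x21 x3=0x73  N=0 Z=0
after  2: x0=0x55 x1=0xa7 x2=0x34 x3=0x73  N=0 Z=0
-- IRQ taken; context saved, return-PC = 3 --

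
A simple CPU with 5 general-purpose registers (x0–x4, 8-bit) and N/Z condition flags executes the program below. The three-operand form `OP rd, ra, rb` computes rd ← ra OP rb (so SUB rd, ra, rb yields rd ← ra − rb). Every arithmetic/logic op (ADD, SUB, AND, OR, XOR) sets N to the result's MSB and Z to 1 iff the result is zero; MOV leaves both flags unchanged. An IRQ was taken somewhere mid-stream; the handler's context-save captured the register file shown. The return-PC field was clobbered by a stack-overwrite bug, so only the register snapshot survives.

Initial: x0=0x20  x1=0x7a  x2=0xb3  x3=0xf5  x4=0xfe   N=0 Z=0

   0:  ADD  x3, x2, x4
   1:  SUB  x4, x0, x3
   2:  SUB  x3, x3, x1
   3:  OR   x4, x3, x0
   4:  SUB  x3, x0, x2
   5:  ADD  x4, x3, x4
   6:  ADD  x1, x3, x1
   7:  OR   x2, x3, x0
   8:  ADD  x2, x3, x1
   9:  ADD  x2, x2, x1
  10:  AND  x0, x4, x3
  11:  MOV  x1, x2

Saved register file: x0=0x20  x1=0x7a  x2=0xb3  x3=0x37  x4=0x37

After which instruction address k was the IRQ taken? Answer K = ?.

K = 3

after  0: x0=0x20 x1=0x7a x2=0xb3 x3=0xb1 x4=0xfe  N=1 Z=0
after  1: x0=0x20 x1=0x7a x2=0xb3 x3=0xb1 x4=0x6f  N=0 Z=0
after  2: x0=0x20 x1=0x7a x2=0xb3 x3=0x37 x4=0x6f  N=0 Z=0
after  3: x0=0x20 x1=0x7a x2=0xb3 x3=0x37 x4=0x37  N=0 Z=0
-- IRQ taken; context saved, return-PC = 4 --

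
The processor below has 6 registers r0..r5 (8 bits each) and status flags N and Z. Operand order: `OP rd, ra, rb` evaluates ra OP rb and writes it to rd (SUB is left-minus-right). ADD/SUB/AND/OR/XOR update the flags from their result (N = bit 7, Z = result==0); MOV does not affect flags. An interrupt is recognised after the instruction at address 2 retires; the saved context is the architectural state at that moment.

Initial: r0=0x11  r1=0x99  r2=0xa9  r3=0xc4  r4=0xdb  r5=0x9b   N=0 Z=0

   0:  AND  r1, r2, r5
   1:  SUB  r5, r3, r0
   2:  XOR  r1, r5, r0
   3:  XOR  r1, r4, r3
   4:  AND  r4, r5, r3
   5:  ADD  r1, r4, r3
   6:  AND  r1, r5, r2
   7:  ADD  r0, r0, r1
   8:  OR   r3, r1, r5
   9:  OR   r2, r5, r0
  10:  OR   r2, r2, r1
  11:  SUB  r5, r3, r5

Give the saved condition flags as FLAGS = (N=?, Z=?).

after  0: r0=0x11 r1=0x89 r2=0xa9 r3=0xc4 r4=0xdb r5=0x9b  N=1 Z=0
after  1: r0=0x11 r1=0x89 r2=0xa9 r3=0xc4 r4=0xdb r5=0xb3  N=1 Z=0
after  2: r0=0x11 r1=0xa2 r2=0xa9 r3=0xc4 r4=0xdb r5=0xb3  N=1 Z=0
-- IRQ taken; context saved, return-PC = 3 --

FLAGS = (N=1, Z=0)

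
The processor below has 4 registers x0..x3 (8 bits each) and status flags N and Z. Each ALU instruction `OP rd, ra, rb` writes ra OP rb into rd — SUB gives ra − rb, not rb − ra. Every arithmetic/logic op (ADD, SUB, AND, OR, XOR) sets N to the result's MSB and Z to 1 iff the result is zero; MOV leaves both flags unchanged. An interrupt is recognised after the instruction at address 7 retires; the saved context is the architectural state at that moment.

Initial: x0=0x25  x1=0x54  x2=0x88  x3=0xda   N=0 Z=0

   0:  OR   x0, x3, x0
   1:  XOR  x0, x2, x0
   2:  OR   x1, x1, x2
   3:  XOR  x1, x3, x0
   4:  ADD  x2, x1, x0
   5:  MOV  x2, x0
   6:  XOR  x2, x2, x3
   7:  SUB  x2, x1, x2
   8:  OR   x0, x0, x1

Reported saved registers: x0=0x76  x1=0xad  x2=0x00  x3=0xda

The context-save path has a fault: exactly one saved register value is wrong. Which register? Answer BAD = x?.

after  0: x0=0xff x1=0x54 x2=0x88 x3=0xda  N=1 Z=0
after  1: x0=0x77 x1=0x54 x2=0x88 x3=0xda  N=0 Z=0
after  2: x0=0x77 x1=0xdc x2=0x88 x3=0xda  N=1 Z=0
after  3: x0=0x77 x1=0xad x2=0x88 x3=0xda  N=1 Z=0
after  4: x0=0x77 x1=0xad x2=0x24 x3=0xda  N=0 Z=0
after  5: x0=0x77 x1=0xad x2=0x77 x3=0xda  N=0 Z=0
after  6: x0=0x77 x1=0xad x2=0xad x3=0xda  N=1 Z=0
after  7: x0=0x77 x1=0xad x2=0x00 x3=0xda  N=0 Z=1
-- IRQ taken; context saved, return-PC = 8 --
mismatch: x0: reported 0x76 vs actual 0x77

BAD = x0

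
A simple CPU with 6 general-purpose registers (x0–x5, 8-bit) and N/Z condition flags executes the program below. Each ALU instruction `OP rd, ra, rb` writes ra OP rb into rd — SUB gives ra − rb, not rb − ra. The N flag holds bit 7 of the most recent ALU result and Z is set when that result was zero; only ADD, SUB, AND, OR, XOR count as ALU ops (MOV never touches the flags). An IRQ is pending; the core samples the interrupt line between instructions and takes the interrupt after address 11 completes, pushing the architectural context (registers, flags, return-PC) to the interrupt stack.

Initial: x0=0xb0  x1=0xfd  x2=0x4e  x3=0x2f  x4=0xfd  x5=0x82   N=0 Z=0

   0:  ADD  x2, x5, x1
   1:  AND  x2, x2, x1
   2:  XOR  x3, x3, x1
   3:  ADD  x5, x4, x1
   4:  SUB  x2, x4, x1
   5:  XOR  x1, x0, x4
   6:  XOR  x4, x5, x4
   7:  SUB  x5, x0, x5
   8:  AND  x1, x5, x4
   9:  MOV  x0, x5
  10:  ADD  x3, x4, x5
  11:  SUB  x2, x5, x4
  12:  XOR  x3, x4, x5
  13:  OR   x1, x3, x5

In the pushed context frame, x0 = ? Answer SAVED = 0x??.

SAVED = 0xb6

after  0: x0=0xb0 x1=0xfd x2=0x7f x3=0x2f x4=0xfd x5=0x82  N=0 Z=0
after  1: x0=0xb0 x1=0xfd x2=0x7d x3=0x2f x4=0xfd x5=0x82  N=0 Z=0
after  2: x0=0xb0 x1=0xfd x2=0x7d x3=0xd2 x4=0xfd x5=0x82  N=1 Z=0
after  3: x0=0xb0 x1=0xfd x2=0x7d x3=0xd2 x4=0xfd x5=0xfa  N=1 Z=0
after  4: x0=0xb0 x1=0xfd x2=0x00 x3=0xd2 x4=0xfd x5=0xfa  N=0 Z=1
after  5: x0=0xb0 x1=0x4d x2=0x00 x3=0xd2 x4=0xfd x5=0xfa  N=0 Z=0
after  6: x0=0xb0 x1=0x4d x2=0x00 x3=0xd2 x4=0x07 x5=0xfa  N=0 Z=0
after  7: x0=0xb0 x1=0x4d x2=0x00 x3=0xd2 x4=0x07 x5=0xb6  N=1 Z=0
after  8: x0=0xb0 x1=0x06 x2=0x00 x3=0xd2 x4=0x07 x5=0xb6  N=0 Z=0
after  9: x0=0xb6 x1=0x06 x2=0x00 x3=0xd2 x4=0x07 x5=0xb6  N=0 Z=0
after 10: x0=0xb6 x1=0x06 x2=0x00 x3=0xbd x4=0x07 x5=0xb6  N=1 Z=0
after 11: x0=0xb6 x1=0x06 x2=0xaf x3=0xbd x4=0x07 x5=0xb6  N=1 Z=0
-- IRQ taken; context saved, return-PC = 12 --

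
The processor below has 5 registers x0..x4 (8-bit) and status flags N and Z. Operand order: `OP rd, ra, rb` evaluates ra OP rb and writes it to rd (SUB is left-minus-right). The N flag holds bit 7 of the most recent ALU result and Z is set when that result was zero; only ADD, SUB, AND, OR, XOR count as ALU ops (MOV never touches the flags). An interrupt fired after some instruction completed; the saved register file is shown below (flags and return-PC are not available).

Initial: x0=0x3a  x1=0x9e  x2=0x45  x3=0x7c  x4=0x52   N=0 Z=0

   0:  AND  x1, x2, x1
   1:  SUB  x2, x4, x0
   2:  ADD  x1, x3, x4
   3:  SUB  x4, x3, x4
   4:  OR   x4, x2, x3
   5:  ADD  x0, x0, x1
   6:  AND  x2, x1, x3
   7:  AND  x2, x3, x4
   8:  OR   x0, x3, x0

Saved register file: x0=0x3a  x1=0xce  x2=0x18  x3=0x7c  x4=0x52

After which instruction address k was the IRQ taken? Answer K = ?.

after  0: x0=0x3a x1=0x04 x2=0x45 x3=0x7c x4=0x52  N=0 Z=0
after  1: x0=0x3a x1=0x04 x2=0x18 x3=0x7c x4=0x52  N=0 Z=0
after  2: x0=0x3a x1=0xce x2=0x18 x3=0x7c x4=0x52  N=1 Z=0
-- IRQ taken; context saved, return-PC = 3 --

K = 2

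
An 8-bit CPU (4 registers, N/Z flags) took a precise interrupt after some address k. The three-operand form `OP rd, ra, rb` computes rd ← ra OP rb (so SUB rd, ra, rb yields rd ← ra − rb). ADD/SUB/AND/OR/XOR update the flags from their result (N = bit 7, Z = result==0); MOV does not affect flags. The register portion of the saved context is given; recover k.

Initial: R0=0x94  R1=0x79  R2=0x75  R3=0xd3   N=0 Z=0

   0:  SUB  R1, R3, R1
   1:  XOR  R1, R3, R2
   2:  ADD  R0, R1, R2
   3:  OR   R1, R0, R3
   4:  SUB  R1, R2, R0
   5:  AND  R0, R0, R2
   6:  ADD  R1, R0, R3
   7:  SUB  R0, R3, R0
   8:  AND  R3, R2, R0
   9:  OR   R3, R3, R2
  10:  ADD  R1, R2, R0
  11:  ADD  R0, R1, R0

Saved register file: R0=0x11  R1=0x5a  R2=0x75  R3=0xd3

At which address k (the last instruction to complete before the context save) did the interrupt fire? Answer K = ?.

after  0: R0=0x94 R1=0x5a R2=0x75 R3=0xd3  N=0 Z=0
after  1: R0=0x94 R1=0xa6 R2=0x75 R3=0xd3  N=1 Z=0
after  2: R0=0x1b R1=0xa6 R2=0x75 R3=0xd3  N=0 Z=0
after  3: R0=0x1b R1=0xdb R2=0x75 R3=0xd3  N=1 Z=0
after  4: R0=0x1b R1=0x5a R2=0x75 R3=0xd3  N=0 Z=0
after  5: R0=0x11 R1=0x5a R2=0x75 R3=0xd3  N=0 Z=0
-- IRQ taken; context saved, return-PC = 6 --

K = 5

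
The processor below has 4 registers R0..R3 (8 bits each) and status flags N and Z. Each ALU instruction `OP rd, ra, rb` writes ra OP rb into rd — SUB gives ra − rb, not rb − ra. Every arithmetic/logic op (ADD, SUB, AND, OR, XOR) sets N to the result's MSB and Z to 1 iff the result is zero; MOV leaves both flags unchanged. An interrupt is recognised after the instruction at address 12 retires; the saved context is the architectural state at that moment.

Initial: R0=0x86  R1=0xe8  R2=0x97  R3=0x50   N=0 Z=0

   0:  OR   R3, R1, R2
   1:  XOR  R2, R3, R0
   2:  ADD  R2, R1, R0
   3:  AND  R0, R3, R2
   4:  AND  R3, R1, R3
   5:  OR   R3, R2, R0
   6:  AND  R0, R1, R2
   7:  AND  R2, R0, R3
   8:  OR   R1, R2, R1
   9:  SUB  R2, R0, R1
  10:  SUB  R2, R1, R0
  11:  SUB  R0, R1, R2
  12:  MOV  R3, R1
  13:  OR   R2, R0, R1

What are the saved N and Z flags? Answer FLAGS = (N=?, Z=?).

FLAGS = (N=0, Z=0)

after  0: R0=0x86 R1=0xe8 R2=0x97 R3=0xff  N=1 Z=0
after  1: R0=0x86 R1=0xe8 R2=0x79 R3=0xff  N=0 Z=0
after  2: R0=0x86 R1=0xe8 R2=0x6e R3=0xff  N=0 Z=0
after  3: R0=0x6e R1=0xe8 R2=0x6e R3=0xff  N=0 Z=0
after  4: R0=0x6e R1=0xe8 R2=0x6e R3=0xe8  N=1 Z=0
after  5: R0=0x6e R1=0xe8 R2=0x6e R3=0x6e  N=0 Z=0
after  6: R0=0x68 R1=0xe8 R2=0x6e R3=0x6e  N=0 Z=0
after  7: R0=0x68 R1=0xe8 R2=0x68 R3=0x6e  N=0 Z=0
after  8: R0=0x68 R1=0xe8 R2=0x68 R3=0x6e  N=1 Z=0
after  9: R0=0x68 R1=0xe8 R2=0x80 R3=0x6e  N=1 Z=0
after 10: R0=0x68 R1=0xe8 R2=0x80 R3=0x6e  N=1 Z=0
after 11: R0=0x68 R1=0xe8 R2=0x80 R3=0x6e  N=0 Z=0
after 12: R0=0x68 R1=0xe8 R2=0x80 R3=0xe8  N=0 Z=0
-- IRQ taken; context saved, return-PC = 13 --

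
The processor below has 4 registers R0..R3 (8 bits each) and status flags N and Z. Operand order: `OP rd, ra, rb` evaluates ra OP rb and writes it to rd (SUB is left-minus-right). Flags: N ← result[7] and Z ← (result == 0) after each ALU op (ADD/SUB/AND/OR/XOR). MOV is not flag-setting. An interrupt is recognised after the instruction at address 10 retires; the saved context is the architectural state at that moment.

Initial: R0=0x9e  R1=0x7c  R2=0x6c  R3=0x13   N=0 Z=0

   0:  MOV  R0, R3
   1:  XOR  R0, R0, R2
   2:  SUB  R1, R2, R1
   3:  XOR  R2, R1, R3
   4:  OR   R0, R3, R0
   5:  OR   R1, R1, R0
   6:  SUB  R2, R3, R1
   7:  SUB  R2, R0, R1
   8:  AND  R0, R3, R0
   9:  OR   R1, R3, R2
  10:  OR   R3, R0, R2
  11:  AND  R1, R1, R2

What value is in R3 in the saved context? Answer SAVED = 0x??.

SAVED = 0x93

after  0: R0=0x13 R1=0x7c R2=0x6c R3=0x13  N=0 Z=0
after  1: R0=0x7f R1=0x7c R2=0x6c R3=0x13  N=0 Z=0
after  2: R0=0x7f R1=0xf0 R2=0x6c R3=0x13  N=1 Z=0
after  3: R0=0x7f R1=0xf0 R2=0xe3 R3=0x13  N=1 Z=0
after  4: R0=0x7f R1=0xf0 R2=0xe3 R3=0x13  N=0 Z=0
after  5: R0=0x7f R1=0xff R2=0xe3 R3=0x13  N=1 Z=0
after  6: R0=0x7f R1=0xff R2=0x14 R3=0x13  N=0 Z=0
after  7: R0=0x7f R1=0xff R2=0x80 R3=0x13  N=1 Z=0
after  8: R0=0x13 R1=0xff R2=0x80 R3=0x13  N=0 Z=0
after  9: R0=0x13 R1=0x93 R2=0x80 R3=0x13  N=1 Z=0
after 10: R0=0x13 R1=0x93 R2=0x80 R3=0x93  N=1 Z=0
-- IRQ taken; context saved, return-PC = 11 --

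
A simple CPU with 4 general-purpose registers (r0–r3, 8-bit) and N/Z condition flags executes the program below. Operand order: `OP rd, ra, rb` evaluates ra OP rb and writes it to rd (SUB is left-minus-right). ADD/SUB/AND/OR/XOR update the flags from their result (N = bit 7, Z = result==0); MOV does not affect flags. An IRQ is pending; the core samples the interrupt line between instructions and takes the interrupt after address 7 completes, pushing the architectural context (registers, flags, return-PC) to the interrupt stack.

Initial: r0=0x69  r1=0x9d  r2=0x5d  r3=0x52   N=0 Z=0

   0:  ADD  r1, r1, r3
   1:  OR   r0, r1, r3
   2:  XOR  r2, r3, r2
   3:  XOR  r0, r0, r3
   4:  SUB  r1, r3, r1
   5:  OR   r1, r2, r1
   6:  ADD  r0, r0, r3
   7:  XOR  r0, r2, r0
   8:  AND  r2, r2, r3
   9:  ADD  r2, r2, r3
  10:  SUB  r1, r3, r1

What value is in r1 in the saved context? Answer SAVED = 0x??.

after  0: r0=0x69 r1=0xef r2=0x5d r3=0x52  N=1 Z=0
after  1: r0=0xff r1=0xef r2=0x5d r3=0x52  N=1 Z=0
after  2: r0=0xff r1=0xef r2=0x0f r3=0x52  N=0 Z=0
after  3: r0=0xad r1=0xef r2=0x0f r3=0x52  N=1 Z=0
after  4: r0=0xad r1=0x63 r2=0x0f r3=0x52  N=0 Z=0
after  5: r0=0xad r1=0x6f r2=0x0f r3=0x52  N=0 Z=0
after  6: r0=0xff r1=0x6f r2=0x0f r3=0x52  N=1 Z=0
after  7: r0=0xf0 r1=0x6f r2=0x0f r3=0x52  N=1 Z=0
-- IRQ taken; context saved, return-PC = 8 --

SAVED = 0x6f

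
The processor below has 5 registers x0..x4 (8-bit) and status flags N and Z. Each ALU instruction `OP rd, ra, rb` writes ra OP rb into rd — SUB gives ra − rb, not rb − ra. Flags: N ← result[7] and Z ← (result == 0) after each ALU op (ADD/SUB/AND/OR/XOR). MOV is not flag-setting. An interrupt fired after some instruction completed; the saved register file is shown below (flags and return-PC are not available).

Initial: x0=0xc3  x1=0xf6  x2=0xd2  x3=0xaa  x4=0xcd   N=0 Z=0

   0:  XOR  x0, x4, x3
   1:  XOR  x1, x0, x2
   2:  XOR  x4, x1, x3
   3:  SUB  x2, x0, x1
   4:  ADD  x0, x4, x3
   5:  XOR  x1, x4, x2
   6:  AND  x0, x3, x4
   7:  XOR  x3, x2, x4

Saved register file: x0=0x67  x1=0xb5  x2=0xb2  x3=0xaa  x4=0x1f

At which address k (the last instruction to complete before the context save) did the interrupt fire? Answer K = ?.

K = 3

after  0: x0=0x67 x1=0xf6 x2=0xd2 x3=0xaa x4=0xcd  N=0 Z=0
after  1: x0=0x67 x1=0xb5 x2=0xd2 x3=0xaa x4=0xcd  N=1 Z=0
after  2: x0=0x67 x1=0xb5 x2=0xd2 x3=0xaa x4=0x1f  N=0 Z=0
after  3: x0=0x67 x1=0xb5 x2=0xb2 x3=0xaa x4=0x1f  N=1 Z=0
-- IRQ taken; context saved, return-PC = 4 --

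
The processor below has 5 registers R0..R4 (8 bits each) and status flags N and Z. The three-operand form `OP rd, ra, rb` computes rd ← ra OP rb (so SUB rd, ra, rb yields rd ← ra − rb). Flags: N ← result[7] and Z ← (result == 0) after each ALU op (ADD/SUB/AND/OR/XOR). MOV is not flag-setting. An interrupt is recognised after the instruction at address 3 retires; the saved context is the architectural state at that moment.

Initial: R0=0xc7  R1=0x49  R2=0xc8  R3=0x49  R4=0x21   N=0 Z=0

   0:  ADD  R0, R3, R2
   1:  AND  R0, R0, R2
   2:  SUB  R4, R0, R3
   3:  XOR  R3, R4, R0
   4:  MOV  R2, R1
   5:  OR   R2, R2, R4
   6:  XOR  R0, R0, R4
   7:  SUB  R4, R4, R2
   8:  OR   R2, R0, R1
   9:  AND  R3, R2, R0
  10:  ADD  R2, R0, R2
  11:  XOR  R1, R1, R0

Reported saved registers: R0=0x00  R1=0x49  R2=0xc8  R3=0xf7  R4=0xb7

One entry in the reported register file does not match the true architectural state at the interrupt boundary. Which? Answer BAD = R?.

after  0: R0=0x11 R1=0x49 R2=0xc8 R3=0x49 R4=0x21  N=0 Z=0
after  1: R0=0x00 R1=0x49 R2=0xc8 R3=0x49 R4=0x21  N=0 Z=1
after  2: R0=0x00 R1=0x49 R2=0xc8 R3=0x49 R4=0xb7  N=1 Z=0
after  3: R0=0x00 R1=0x49 R2=0xc8 R3=0xb7 R4=0xb7  N=1 Z=0
-- IRQ taken; context saved, return-PC = 4 --
mismatch: R3: reported 0xf7 vs actual 0xb7

BAD = R3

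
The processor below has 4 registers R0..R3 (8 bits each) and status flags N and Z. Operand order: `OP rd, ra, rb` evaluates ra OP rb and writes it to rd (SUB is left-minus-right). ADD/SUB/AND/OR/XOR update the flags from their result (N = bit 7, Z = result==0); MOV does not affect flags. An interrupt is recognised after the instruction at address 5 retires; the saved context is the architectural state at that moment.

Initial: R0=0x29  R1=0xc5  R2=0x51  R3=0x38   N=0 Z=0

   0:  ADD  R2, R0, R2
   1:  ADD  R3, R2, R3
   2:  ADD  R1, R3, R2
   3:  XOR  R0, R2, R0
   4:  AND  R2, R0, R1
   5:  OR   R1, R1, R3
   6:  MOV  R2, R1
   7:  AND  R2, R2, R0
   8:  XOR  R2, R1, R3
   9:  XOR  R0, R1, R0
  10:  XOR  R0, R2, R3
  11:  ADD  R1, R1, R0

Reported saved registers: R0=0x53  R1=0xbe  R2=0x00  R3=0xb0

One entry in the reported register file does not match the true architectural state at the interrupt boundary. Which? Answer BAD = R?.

BAD = R3

after  0: R0=0x29 R1=0xc5 R2=0x7a R3=0x38  N=0 Z=0
after  1: R0=0x29 R1=0xc5 R2=0x7a R3=0xb2  N=1 Z=0
after  2: R0=0x29 R1=0x2c R2=0x7a R3=0xb2  N=0 Z=0
after  3: R0=0x53 R1=0x2c R2=0x7a R3=0xb2  N=0 Z=0
after  4: R0=0x53 R1=0x2c R2=0x00 R3=0xb2  N=0 Z=1
after  5: R0=0x53 R1=0xbe R2=0x00 R3=0xb2  N=1 Z=0
-- IRQ taken; context saved, return-PC = 6 --
mismatch: R3: reported 0xb0 vs actual 0xb2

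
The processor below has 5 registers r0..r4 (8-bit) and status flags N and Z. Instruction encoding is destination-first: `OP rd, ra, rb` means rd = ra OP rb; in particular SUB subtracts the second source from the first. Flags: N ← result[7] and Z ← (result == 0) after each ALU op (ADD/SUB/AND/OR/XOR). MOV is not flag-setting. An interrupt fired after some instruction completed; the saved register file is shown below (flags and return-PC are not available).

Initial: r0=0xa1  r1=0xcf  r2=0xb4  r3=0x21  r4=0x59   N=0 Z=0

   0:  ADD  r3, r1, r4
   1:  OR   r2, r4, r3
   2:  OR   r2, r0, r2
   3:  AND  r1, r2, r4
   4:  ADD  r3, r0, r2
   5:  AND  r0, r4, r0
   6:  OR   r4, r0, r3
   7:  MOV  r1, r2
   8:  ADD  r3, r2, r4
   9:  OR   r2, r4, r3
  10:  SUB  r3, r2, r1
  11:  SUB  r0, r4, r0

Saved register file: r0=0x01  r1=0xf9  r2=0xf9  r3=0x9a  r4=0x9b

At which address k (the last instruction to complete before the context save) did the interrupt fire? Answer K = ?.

after  0: r0=0xa1 r1=0xcf r2=0xb4 r3=0x28 r4=0x59  N=0 Z=0
after  1: r0=0xa1 r1=0xcf r2=0x79 r3=0x28 r4=0x59  N=0 Z=0
after  2: r0=0xa1 r1=0xcf r2=0xf9 r3=0x28 r4=0x59  N=1 Z=0
after  3: r0=0xa1 r1=0x59 r2=0xf9 r3=0x28 r4=0x59  N=0 Z=0
after  4: r0=0xa1 r1=0x59 r2=0xf9 r3=0x9a r4=0x59  N=1 Z=0
after  5: r0=0x01 r1=0x59 r2=0xf9 r3=0x9a r4=0x59  N=0 Z=0
after  6: r0=0x01 r1=0x59 r2=0xf9 r3=0x9a r4=0x9b  N=1 Z=0
after  7: r0=0x01 r1=0xf9 r2=0xf9 r3=0x9a r4=0x9b  N=1 Z=0
-- IRQ taken; context saved, return-PC = 8 --

K = 7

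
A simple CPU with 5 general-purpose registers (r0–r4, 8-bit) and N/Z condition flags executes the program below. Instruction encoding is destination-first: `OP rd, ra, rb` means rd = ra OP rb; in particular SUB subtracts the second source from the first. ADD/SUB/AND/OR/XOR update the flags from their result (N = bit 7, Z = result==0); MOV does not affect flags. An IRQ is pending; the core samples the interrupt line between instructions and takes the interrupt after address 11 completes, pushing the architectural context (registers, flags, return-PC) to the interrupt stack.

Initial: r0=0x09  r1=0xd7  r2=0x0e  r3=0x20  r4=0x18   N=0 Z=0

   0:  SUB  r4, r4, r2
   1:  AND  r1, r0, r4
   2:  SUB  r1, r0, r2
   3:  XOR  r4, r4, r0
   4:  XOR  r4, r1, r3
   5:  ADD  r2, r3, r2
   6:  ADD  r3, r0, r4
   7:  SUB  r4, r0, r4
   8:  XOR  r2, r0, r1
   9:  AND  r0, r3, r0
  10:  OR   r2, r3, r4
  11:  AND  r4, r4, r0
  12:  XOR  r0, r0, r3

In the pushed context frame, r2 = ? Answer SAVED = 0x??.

SAVED = 0xee

after  0: r0=0x09 r1=0xd7 r2=0x0e r3=0x20 r4=0x0a  N=0 Z=0
after  1: r0=0x09 r1=0x08 r2=0x0e r3=0x20 r4=0x0a  N=0 Z=0
after  2: r0=0x09 r1=0xfb r2=0x0e r3=0x20 r4=0x0a  N=1 Z=0
after  3: r0=0x09 r1=0xfb r2=0x0e r3=0x20 r4=0x03  N=0 Z=0
after  4: r0=0x09 r1=0xfb r2=0x0e r3=0x20 r4=0xdb  N=1 Z=0
after  5: r0=0x09 r1=0xfb r2=0x2e r3=0x20 r4=0xdb  N=0 Z=0
after  6: r0=0x09 r1=0xfb r2=0x2e r3=0xe4 r4=0xdb  N=1 Z=0
after  7: r0=0x09 r1=0xfb r2=0x2e r3=0xe4 r4=0x2e  N=0 Z=0
after  8: r0=0x09 r1=0xfb r2=0xf2 r3=0xe4 r4=0x2e  N=1 Z=0
after  9: r0=0x00 r1=0xfb r2=0xf2 r3=0xe4 r4=0x2e  N=0 Z=1
after 10: r0=0x00 r1=0xfb r2=0xee r3=0xe4 r4=0x2e  N=1 Z=0
after 11: r0=0x00 r1=0xfb r2=0xee r3=0xe4 r4=0x00  N=0 Z=1
-- IRQ taken; context saved, return-PC = 12 --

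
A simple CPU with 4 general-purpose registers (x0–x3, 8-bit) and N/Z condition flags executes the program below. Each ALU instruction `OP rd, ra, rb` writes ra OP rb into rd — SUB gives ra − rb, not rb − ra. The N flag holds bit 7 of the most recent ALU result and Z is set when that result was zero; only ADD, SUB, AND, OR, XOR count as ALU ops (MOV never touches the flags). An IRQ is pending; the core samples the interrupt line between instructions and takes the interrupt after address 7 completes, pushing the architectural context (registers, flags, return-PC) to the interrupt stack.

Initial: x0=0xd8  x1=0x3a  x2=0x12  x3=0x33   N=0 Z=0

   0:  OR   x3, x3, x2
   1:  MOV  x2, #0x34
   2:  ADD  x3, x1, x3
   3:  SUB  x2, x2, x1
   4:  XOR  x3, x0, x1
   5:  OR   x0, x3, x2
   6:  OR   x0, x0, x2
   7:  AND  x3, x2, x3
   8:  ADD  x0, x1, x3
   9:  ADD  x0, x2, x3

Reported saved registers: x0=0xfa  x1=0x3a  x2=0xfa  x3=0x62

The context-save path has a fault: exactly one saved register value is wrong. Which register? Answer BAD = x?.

BAD = x3

after  0: x0=0xd8 x1=0x3a x2=0x12 x3=0x33  N=0 Z=0
after  1: x0=0xd8 x1=0x3a x2=0x34 x3=0x33  N=0 Z=0
after  2: x0=0xd8 x1=0x3a x2=0x34 x3=0x6d  N=0 Z=0
after  3: x0=0xd8 x1=0x3a x2=0xfa x3=0x6d  N=1 Z=0
after  4: x0=0xd8 x1=0x3a x2=0xfa x3=0xe2  N=1 Z=0
after  5: x0=0xfa x1=0x3a x2=0xfa x3=0xe2  N=1 Z=0
after  6: x0=0xfa x1=0x3a x2=0xfa x3=0xe2  N=1 Z=0
after  7: x0=0xfa x1=0x3a x2=0xfa x3=0xe2  N=1 Z=0
-- IRQ taken; context saved, return-PC = 8 --
mismatch: x3: reported 0x62 vs actual 0xe2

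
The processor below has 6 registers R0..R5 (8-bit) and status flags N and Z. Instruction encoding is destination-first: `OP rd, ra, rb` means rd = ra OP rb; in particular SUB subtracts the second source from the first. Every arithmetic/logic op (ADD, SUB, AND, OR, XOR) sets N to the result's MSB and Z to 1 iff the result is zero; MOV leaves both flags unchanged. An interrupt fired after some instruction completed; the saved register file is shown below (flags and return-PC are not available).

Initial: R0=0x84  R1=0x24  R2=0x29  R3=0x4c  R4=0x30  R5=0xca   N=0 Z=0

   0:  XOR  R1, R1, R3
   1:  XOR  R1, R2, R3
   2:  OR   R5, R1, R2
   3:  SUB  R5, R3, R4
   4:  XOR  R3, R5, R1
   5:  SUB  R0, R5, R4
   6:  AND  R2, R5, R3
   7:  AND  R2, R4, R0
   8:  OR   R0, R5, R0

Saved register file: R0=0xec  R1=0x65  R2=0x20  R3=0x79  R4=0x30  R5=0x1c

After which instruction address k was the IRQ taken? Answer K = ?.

K = 7

after  0: R0=0x84 R1=0x68 R2=0x29 R3=0x4c R4=0x30 R5=0xca  N=0 Z=0
after  1: R0=0x84 R1=0x65 R2=0x29 R3=0x4c R4=0x30 R5=0xca  N=0 Z=0
after  2: R0=0x84 R1=0x65 R2=0x29 R3=0x4c R4=0x30 R5=0x6d  N=0 Z=0
after  3: R0=0x84 R1=0x65 R2=0x29 R3=0x4c R4=0x30 R5=0x1c  N=0 Z=0
after  4: R0=0x84 R1=0x65 R2=0x29 R3=0x79 R4=0x30 R5=0x1c  N=0 Z=0
after  5: R0=0xec R1=0x65 R2=0x29 R3=0x79 R4=0x30 R5=0x1c  N=1 Z=0
after  6: R0=0xec R1=0x65 R2=0x18 R3=0x79 R4=0x30 R5=0x1c  N=0 Z=0
after  7: R0=0xec R1=0x65 R2=0x20 R3=0x79 R4=0x30 R5=0x1c  N=0 Z=0
-- IRQ taken; context saved, return-PC = 8 --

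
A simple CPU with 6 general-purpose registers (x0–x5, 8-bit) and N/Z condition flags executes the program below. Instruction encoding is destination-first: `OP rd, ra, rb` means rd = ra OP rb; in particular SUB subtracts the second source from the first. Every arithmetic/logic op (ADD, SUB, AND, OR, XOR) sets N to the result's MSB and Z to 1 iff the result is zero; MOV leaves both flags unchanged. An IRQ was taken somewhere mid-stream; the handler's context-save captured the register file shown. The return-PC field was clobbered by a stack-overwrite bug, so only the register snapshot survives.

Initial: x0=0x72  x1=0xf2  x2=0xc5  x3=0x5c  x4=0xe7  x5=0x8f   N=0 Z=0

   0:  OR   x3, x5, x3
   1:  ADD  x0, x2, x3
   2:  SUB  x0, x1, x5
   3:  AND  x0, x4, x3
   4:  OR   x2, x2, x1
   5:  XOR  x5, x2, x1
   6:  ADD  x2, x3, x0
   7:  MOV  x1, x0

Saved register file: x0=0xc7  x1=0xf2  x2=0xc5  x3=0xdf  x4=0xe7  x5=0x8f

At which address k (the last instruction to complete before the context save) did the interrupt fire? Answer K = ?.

after  0: x0=0x72 x1=0xf2 x2=0xc5 x3=0xdf x4=0xe7 x5=0x8f  N=1 Z=0
after  1: x0=0xa4 x1=0xf2 x2=0xc5 x3=0xdf x4=0xe7 x5=0x8f  N=1 Z=0
after  2: x0=0x63 x1=0xf2 x2=0xc5 x3=0xdf x4=0xe7 x5=0x8f  N=0 Z=0
after  3: x0=0xc7 x1=0xf2 x2=0xc5 x3=0xdf x4=0xe7 x5=0x8f  N=1 Z=0
-- IRQ taken; context saved, return-PC = 4 --

K = 3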